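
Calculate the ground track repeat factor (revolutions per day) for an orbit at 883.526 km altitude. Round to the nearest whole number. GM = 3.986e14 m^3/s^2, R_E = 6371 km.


r = 7.254526e+06 m
T = 2*pi*sqrt(r^3/mu) = 6149.2873 s = 102.4881 min
revs/day = 1440 / 102.4881 = 14.0504
Rounded: 14 revolutions per day

14 revolutions per day


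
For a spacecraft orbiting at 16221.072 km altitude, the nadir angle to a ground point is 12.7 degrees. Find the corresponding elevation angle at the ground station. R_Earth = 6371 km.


r = R_E + alt = 22592.0720 km
Law of sines in the satellite / Earth-center / ground-point triangle:
  sin(nadir)/R_E = sin(90 + el)/r  =>  cos(el) = (r/R_E)*sin(nadir)
cos(el) = (22592.0720 / 6371.0000) * sin(12.7 deg) = 0.7795921
el = arccos(0.7795921) = 38.7768 deg
(Earth-central angle = 90 - nadir - el = 38.5232 deg)

38.7768 degrees


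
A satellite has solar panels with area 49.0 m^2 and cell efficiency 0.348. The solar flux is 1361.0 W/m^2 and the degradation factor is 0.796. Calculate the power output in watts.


P = area * eta * S * degradation
P = 49.0 * 0.348 * 1361.0 * 0.796
P = 18473.3865 W

18473.3865 W


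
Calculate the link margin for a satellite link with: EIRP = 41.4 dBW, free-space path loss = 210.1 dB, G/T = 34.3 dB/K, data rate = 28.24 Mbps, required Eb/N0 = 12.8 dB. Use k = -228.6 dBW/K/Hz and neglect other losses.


C/N0 = EIRP - FSPL + G/T - k = 41.4 - 210.1 + 34.3 - (-228.6)
C/N0 = 94.2000 dB-Hz
R_b = 28.24 Mbps = 2.824e+07 bps -> 10*log10(R_b) = 74.5086 dB-Hz
Eb/N0 = C/N0 - 10*log10(R_b) = 94.2000 - 74.5086 = 19.6914 dB
Margin = Eb/N0 - Eb/N0_req = 19.6914 - 12.8 = 6.8914 dB (link closes)

6.8914 dB


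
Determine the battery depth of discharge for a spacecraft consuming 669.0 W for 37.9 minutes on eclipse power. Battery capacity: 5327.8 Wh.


E_used = P * t / 60 = 669.0 * 37.9 / 60 = 422.5850 Wh
DOD = E_used / E_total * 100 = 422.5850 / 5327.8 * 100
DOD = 7.9317 %

7.9317 %


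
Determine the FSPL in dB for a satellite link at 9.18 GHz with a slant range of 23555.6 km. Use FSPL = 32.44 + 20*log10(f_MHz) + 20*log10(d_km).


f = 9.18 GHz = 9180.0000 MHz
d = 23555.6 km
FSPL = 32.44 + 20*log10(9180.0000) + 20*log10(23555.6)
FSPL = 32.44 + 79.2569 + 87.4419
FSPL = 199.1387 dB

199.1387 dB


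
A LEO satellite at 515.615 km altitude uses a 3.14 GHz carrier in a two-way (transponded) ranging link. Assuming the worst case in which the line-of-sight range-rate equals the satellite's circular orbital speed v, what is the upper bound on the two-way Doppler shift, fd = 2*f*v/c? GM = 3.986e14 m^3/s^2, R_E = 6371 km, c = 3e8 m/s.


r = 6.886615e+06 m
v = sqrt(mu/r) = 7607.9166 m/s (worst-case radial velocity)
f = 3.14 GHz = 3.14e+09 Hz
fd = 2*f*v/c = 2*3.14e+09*7607.9166/3.0e+08
fd = 159259.0549 Hz

159259.0549 Hz


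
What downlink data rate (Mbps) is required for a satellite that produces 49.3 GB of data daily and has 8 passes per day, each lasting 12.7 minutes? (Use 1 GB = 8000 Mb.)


total contact time = 8 * 12.7 * 60 = 6096.0000 s
data = 49.3 GB = 394400.0000 Mb
rate = 394400.0000 / 6096.0000 = 64.6982 Mbps

64.6982 Mbps


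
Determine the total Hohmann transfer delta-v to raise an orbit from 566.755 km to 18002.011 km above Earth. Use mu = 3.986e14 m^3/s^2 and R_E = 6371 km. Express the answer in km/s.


r1 = 6937.7550 km = 6.937755e+06 m
r2 = 24373.0110 km = 2.4373011e+07 m
dv1 = sqrt(mu/r1)*(sqrt(2*r2/(r1+r2)) - 1) = 1877.7963 m/s
dv2 = sqrt(mu/r2)*(1 - sqrt(2*r1/(r1+r2))) = 1351.9240 m/s
total dv = |dv1| + |dv2| = 1877.7963 + 1351.9240 = 3229.7203 m/s = 3.2297 km/s

3.2297 km/s


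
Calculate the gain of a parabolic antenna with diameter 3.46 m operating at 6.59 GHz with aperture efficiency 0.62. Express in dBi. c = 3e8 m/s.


lambda = c/f = 3e8 / 6.59e+09 = 0.04552352 m
G = eta*(pi*D/lambda)^2 = 0.62*(pi*3.46/0.04552352)^2
G = 35348.5784 (linear)
G = 10*log10(35348.5784) = 45.4837 dBi

45.4837 dBi


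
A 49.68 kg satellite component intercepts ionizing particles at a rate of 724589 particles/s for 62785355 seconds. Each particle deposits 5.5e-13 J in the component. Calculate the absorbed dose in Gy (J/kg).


Total energy deposited = rate * time * E_per
  = 724589 * 62785355 * 5.5e-13 = 25.0215 J
Dose = E_total / mass = 25.0215 / 49.68
Dose = 0.5036527 Gy

0.5037 Gy


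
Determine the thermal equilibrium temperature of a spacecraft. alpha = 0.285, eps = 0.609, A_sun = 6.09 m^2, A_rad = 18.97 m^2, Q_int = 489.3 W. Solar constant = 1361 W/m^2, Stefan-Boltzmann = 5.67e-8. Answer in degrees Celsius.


Numerator = alpha*S*A_sun + Q_int = 0.285*1361*6.09 + 489.3 = 2851.5197 W
Denominator = eps*sigma*A_rad = 0.609*5.67e-8*18.97 = 6.5503979e-07 W/K^4
T^4 = 4.3532007e+09 K^4
T = 256.8634 K = -16.2866 C

-16.2866 degrees Celsius


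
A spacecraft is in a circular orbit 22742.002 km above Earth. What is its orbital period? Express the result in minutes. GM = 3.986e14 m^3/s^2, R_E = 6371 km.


r = 29113.0020 km = 2.9113002e+07 m
T = 2*pi*sqrt(r^3/mu) = 2*pi*sqrt(2.4675216e+22 / 3.986e14)
T = 49435.8159 s = 823.9303 min

823.9303 minutes


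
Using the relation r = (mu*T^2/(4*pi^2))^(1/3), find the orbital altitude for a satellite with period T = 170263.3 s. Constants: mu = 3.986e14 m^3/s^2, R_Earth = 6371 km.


T = 170263.3 s
r = (mu*T^2/(4*pi^2))^(1/3) = (3.986e14 * 170263.3^2 / (4*pi^2))^(1/3)
r = 6.6395689e+07 m = 66395.6892 km
alt = r - R_E = 66395.6892 - 6371 = 60024.6892 km

60024.6892 km


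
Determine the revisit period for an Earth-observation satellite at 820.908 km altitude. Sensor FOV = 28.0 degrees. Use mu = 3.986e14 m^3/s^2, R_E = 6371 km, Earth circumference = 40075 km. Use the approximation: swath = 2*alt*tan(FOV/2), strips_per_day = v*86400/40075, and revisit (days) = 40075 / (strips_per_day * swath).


swath = 2*820.908*tan(0.2443461) = 409.3507 km
v = sqrt(mu/r) = 7444.6894 m/s = 7.4447 km/s
strips/day = v*86400/40075 = 7.4447*86400/40075 = 16.0504
coverage/day = strips * swath = 16.0504 * 409.3507 = 6570.2567 km
revisit = 40075 / 6570.2567 = 6.0995 days

6.0995 days


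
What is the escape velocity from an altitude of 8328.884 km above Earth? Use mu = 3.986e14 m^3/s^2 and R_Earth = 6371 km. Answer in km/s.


r = 6371.0 + 8328.884 = 14699.8840 km = 1.4699884e+07 m
v_esc = sqrt(2*mu/r) = sqrt(2*3.986e14 / 1.4699884e+07)
v_esc = 7364.2189 m/s = 7.3642 km/s

7.3642 km/s


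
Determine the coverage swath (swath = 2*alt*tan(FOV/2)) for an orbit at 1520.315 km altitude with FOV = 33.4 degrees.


FOV = 33.4 deg = 0.58294 rad
swath = 2 * alt * tan(FOV/2) = 2 * 1520.315 * tan(0.29147)
swath = 2 * 1520.315 * 0.3000144
swath = 912.2327 km

912.2327 km


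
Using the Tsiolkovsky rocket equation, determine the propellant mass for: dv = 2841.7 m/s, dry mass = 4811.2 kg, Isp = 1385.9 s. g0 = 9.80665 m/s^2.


ve = Isp * g0 = 1385.9 * 9.80665 = 13591.036235 m/s
mass ratio = exp(dv/ve) = exp(2841.7/13591.036235) = 1.23255141
m_prop = m_dry * (mr - 1) = 4811.2 * (1.23255141 - 1)
m_prop = 1118.8513 kg

1118.8513 kg


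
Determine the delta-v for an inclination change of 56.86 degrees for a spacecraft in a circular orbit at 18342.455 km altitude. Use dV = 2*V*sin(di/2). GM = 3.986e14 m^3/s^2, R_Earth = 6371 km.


r = 24713.4550 km = 2.4713455e+07 m
V = sqrt(mu/r) = 4016.0759 m/s
di = 56.86 deg = 0.9923942 rad
dV = 2*V*sin(di/2) = 2*4016.0759*sin(0.4961971)
dV = 3823.9848 m/s = 3.8240 km/s

3.8240 km/s


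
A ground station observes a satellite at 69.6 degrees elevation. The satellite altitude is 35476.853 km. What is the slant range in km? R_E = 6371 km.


h = 35476.853 km, el = 69.6 deg
d = -R_E*sin(el) + sqrt((R_E*sin(el))^2 + 2*R_E*h + h^2)
d = -6371.0000*sin(1.2147) + sqrt((6371.0000*0.937282)^2 + 2*6371.0000*35476.853 + 35476.853^2)
d = 35817.4632 km

35817.4632 km


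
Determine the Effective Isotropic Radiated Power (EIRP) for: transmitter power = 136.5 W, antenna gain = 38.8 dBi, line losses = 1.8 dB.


Pt = 136.5 W = 21.3513 dBW
EIRP = Pt_dBW + Gt - losses = 21.3513 + 38.8 - 1.8 = 58.3513 dBW

58.3513 dBW


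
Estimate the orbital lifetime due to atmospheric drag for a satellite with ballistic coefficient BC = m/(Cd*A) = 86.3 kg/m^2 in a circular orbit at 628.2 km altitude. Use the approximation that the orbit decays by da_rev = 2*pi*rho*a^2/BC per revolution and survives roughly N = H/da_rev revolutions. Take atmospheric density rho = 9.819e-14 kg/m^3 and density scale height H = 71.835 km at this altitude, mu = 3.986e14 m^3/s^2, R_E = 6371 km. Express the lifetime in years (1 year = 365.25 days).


a = R_E + alt = 6999.2000 km = 6.9992e+06 m
da_rev = 2*pi*rho*a^2/BC = 2*pi*9.819e-14*(6.9992e+06)^2/86.3 = 0.350213707 m per revolution
N = H/da_rev = 71835.0000 m / 0.350213707 m = 205117.6142 revolutions
P = 2*pi*sqrt(a^3/mu) = 5827.5207 s
lifetime = N*P = 205117.6142 * 5827.5207 = 1.1953271e+09 s = 13834.8049 days
years = 13834.8049 / 365.25 = 37.8776 years

37.8776 years


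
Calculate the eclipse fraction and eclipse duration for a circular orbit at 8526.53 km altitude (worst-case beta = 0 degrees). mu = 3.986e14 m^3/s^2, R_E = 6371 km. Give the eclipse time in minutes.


r = 14897.5300 km
T = 301.6000 min
Eclipse fraction = arcsin(R_E/r)/pi = arcsin(6371.0000/14897.5300)/pi
= arcsin(0.4276548)/pi = 0.1406601
Eclipse duration = 0.1406601 * 301.6000 = 42.4231 min

42.4231 minutes


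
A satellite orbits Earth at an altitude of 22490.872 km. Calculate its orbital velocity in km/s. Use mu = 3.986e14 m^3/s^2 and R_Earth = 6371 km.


r = R_E + alt = 6371.0 + 22490.872 = 28861.8720 km = 2.8861872e+07 m
v = sqrt(mu/r) = sqrt(3.986e14 / 2.8861872e+07) = 3716.2626 m/s = 3.7163 km/s

3.7163 km/s


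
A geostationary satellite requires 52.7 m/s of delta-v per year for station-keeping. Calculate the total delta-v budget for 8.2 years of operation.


dV = rate * years = 52.7 * 8.2
dV = 432.1400 m/s

432.1400 m/s


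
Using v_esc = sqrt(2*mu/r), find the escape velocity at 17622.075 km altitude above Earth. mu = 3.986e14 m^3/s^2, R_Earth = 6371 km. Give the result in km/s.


r = 6371.0 + 17622.075 = 23993.0750 km = 2.3993075e+07 m
v_esc = sqrt(2*mu/r) = sqrt(2*3.986e14 / 2.3993075e+07)
v_esc = 5764.2219 m/s = 5.7642 km/s

5.7642 km/s


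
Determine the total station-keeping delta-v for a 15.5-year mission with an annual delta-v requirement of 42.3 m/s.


dV = rate * years = 42.3 * 15.5
dV = 655.6500 m/s

655.6500 m/s


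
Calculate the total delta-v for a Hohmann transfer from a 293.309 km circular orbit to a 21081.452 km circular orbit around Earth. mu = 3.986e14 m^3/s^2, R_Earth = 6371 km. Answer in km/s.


r1 = 6664.3090 km = 6.664309e+06 m
r2 = 27452.4520 km = 2.7452452e+07 m
dv1 = sqrt(mu/r1)*(sqrt(2*r2/(r1+r2)) - 1) = 2077.2212 m/s
dv2 = sqrt(mu/r2)*(1 - sqrt(2*r1/(r1+r2))) = 1428.7676 m/s
total dv = |dv1| + |dv2| = 2077.2212 + 1428.7676 = 3505.9889 m/s = 3.5060 km/s

3.5060 km/s


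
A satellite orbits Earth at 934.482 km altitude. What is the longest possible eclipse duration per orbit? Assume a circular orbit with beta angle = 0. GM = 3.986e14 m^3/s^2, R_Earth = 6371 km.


r = 7305.4820 km
T = 103.5698 min
Eclipse fraction = arcsin(R_E/r)/pi = arcsin(6371.0000/7305.4820)/pi
= arcsin(0.8720848)/pi = 0.3372323
Eclipse duration = 0.3372323 * 103.5698 = 34.9271 min

34.9271 minutes


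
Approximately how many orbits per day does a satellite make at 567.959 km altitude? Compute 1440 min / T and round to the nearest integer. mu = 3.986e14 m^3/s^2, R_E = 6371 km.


r = 6.938959e+06 m
T = 2*pi*sqrt(r^3/mu) = 5752.4480 s = 95.8741 min
revs/day = 1440 / 95.8741 = 15.0197
Rounded: 15 revolutions per day

15 revolutions per day


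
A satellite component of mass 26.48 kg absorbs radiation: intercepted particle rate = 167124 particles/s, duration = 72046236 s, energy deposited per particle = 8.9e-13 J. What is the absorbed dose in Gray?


Total energy deposited = rate * time * E_per
  = 167124 * 72046236 * 8.9e-13 = 10.7162 J
Dose = E_total / mass = 10.7162 / 26.48
Dose = 0.4046897 Gy

0.4047 Gy


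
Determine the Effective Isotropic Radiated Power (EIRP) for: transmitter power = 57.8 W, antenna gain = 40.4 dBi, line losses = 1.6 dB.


Pt = 57.8 W = 17.6193 dBW
EIRP = Pt_dBW + Gt - losses = 17.6193 + 40.4 - 1.6 = 56.4193 dBW

56.4193 dBW


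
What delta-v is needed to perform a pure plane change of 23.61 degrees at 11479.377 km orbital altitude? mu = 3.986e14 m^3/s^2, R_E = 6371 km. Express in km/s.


r = 17850.3770 km = 1.7850377e+07 m
V = sqrt(mu/r) = 4725.4694 m/s
di = 23.61 deg = 0.4120722 rad
dV = 2*V*sin(di/2) = 2*4725.4694*sin(0.2060361)
dV = 1933.4870 m/s = 1.9335 km/s

1.9335 km/s


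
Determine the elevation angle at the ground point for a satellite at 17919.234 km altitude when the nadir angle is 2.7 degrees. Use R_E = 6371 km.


r = R_E + alt = 24290.2340 km
Law of sines in the satellite / Earth-center / ground-point triangle:
  sin(nadir)/R_E = sin(90 + el)/r  =>  cos(el) = (r/R_E)*sin(nadir)
cos(el) = (24290.2340 / 6371.0000) * sin(2.7 deg) = 0.1795992
el = arccos(0.1795992) = 79.6536 deg
(Earth-central angle = 90 - nadir - el = 7.6464 deg)

79.6536 degrees


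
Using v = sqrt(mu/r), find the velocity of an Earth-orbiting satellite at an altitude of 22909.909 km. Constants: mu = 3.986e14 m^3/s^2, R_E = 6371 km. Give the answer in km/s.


r = R_E + alt = 6371.0 + 22909.909 = 29280.9090 km = 2.9280909e+07 m
v = sqrt(mu/r) = sqrt(3.986e14 / 2.9280909e+07) = 3689.5752 m/s = 3.6896 km/s

3.6896 km/s


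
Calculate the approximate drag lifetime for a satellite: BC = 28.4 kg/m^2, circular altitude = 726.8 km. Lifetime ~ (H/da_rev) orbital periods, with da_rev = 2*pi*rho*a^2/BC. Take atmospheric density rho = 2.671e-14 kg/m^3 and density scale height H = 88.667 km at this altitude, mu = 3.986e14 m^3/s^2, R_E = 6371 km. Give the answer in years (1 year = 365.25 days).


a = R_E + alt = 7097.8000 km = 7.0978e+06 m
da_rev = 2*pi*rho*a^2/BC = 2*pi*2.671e-14*(7.0978e+06)^2/28.4 = 0.297702809 m per revolution
N = H/da_rev = 88667.0000 m / 0.297702809 m = 297837.2977 revolutions
P = 2*pi*sqrt(a^3/mu) = 5951.0947 s
lifetime = N*P = 297837.2977 * 5951.0947 = 1.7724579e+09 s = 20514.5596 days
years = 20514.5596 / 365.25 = 56.1658 years

56.1658 years


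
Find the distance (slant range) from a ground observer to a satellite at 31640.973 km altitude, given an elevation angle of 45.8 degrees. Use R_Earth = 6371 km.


h = 31640.973 km, el = 45.8 deg
d = -R_E*sin(el) + sqrt((R_E*sin(el))^2 + 2*R_E*h + h^2)
d = -6371.0000*sin(0.7993608) + sqrt((6371.0000*0.7169106)^2 + 2*6371.0000*31640.973 + 31640.973^2)
d = 33184.1444 km

33184.1444 km


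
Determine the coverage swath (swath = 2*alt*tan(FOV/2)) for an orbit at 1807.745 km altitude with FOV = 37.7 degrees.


FOV = 37.7 deg = 0.6579891 rad
swath = 2 * alt * tan(FOV/2) = 2 * 1807.745 * tan(0.3289946)
swath = 2 * 1807.745 * 0.3414019
swath = 1234.3350 km

1234.3350 km


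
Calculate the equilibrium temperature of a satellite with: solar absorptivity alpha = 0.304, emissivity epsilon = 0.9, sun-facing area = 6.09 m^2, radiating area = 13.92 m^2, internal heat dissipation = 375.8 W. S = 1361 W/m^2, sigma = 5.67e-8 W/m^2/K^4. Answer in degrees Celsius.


Numerator = alpha*S*A_sun + Q_int = 0.304*1361*6.09 + 375.8 = 2895.5010 W
Denominator = eps*sigma*A_rad = 0.9*5.67e-8*13.92 = 7.103376e-07 W/K^4
T^4 = 4.0762321e+09 K^4
T = 252.6764 K = -20.4736 C

-20.4736 degrees Celsius


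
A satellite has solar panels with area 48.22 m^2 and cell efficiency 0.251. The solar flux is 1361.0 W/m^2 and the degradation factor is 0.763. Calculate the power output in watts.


P = area * eta * S * degradation
P = 48.22 * 0.251 * 1361.0 * 0.763
P = 12568.5041 W

12568.5041 W


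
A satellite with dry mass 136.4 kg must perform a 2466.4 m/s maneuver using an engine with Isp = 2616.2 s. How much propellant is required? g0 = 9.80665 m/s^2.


ve = Isp * g0 = 2616.2 * 9.80665 = 25656.157730 m/s
mass ratio = exp(dv/ve) = exp(2466.4/25656.157730) = 1.10090533
m_prop = m_dry * (mr - 1) = 136.4 * (1.10090533 - 1)
m_prop = 13.7635 kg

13.7635 kg


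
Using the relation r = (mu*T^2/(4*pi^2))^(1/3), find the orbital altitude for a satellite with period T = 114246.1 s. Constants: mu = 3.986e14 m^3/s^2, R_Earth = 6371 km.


T = 114246.1 s
r = (mu*T^2/(4*pi^2))^(1/3) = (3.986e14 * 114246.1^2 / (4*pi^2))^(1/3)
r = 5.0888554e+07 m = 50888.5537 km
alt = r - R_E = 50888.5537 - 6371 = 44517.5537 km

44517.5537 km


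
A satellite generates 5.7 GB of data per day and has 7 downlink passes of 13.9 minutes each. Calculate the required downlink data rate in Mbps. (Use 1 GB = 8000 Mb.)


total contact time = 7 * 13.9 * 60 = 5838.0000 s
data = 5.7 GB = 45600.0000 Mb
rate = 45600.0000 / 5838.0000 = 7.8109 Mbps

7.8109 Mbps


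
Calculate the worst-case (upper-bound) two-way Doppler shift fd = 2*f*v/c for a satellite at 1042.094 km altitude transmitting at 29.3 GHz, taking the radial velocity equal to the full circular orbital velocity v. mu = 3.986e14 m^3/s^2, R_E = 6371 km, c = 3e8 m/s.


r = 7.413094e+06 m
v = sqrt(mu/r) = 7332.7840 m/s (worst-case radial velocity)
f = 29.3 GHz = 2.93e+10 Hz
fd = 2*f*v/c = 2*2.93e+10*7332.7840/3.0e+08
fd = 1.4323371e+06 Hz

1.4323e+06 Hz


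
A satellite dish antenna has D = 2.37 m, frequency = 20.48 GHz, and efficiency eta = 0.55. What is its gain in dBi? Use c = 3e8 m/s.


lambda = c/f = 3e8 / 2.048e+10 = 0.01464844 m
G = eta*(pi*D/lambda)^2 = 0.55*(pi*2.37/0.01464844)^2
G = 142094.2559 (linear)
G = 10*log10(142094.2559) = 51.5258 dBi

51.5258 dBi


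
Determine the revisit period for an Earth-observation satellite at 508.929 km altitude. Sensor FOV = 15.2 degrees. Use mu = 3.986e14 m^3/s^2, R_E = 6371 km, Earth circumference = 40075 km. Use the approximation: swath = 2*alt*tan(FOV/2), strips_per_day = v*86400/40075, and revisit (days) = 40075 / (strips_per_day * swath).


swath = 2*508.929*tan(0.132645) = 135.8113 km
v = sqrt(mu/r) = 7611.6125 m/s = 7.6116 km/s
strips/day = v*86400/40075 = 7.6116*86400/40075 = 16.4103
coverage/day = strips * swath = 16.4103 * 135.8113 = 2228.7053 km
revisit = 40075 / 2228.7053 = 17.9813 days

17.9813 days


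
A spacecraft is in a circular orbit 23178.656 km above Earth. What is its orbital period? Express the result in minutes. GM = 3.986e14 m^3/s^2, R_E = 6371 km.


r = 29549.6560 km = 2.9549656e+07 m
T = 2*pi*sqrt(r^3/mu) = 2*pi*sqrt(2.5802233e+22 / 3.986e14)
T = 50552.1773 s = 842.5363 min

842.5363 minutes


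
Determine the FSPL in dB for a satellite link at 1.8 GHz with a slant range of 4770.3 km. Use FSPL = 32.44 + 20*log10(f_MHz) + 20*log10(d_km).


f = 1.8 GHz = 1800.0000 MHz
d = 4770.3 km
FSPL = 32.44 + 20*log10(1800.0000) + 20*log10(4770.3)
FSPL = 32.44 + 65.1055 + 73.5709
FSPL = 171.1164 dB

171.1164 dB


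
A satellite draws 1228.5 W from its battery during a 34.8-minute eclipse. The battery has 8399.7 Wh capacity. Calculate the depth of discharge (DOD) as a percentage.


E_used = P * t / 60 = 1228.5 * 34.8 / 60 = 712.5300 Wh
DOD = E_used / E_total * 100 = 712.5300 / 8399.7 * 100
DOD = 8.4828 %

8.4828 %


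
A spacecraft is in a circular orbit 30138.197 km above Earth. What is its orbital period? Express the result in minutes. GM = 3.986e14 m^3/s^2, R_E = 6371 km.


r = 36509.1970 km = 3.6509197e+07 m
T = 2*pi*sqrt(r^3/mu) = 2*pi*sqrt(4.8663892e+22 / 3.986e14)
T = 69424.8009 s = 1157.0800 min

1157.0800 minutes


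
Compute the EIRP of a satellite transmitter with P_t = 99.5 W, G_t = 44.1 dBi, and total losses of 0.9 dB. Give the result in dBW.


Pt = 99.5 W = 19.9782 dBW
EIRP = Pt_dBW + Gt - losses = 19.9782 + 44.1 - 0.9 = 63.1782 dBW

63.1782 dBW


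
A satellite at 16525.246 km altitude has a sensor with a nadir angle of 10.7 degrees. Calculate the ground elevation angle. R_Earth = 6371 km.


r = R_E + alt = 22896.2460 km
Law of sines in the satellite / Earth-center / ground-point triangle:
  sin(nadir)/R_E = sin(90 + el)/r  =>  cos(el) = (r/R_E)*sin(nadir)
cos(el) = (22896.2460 / 6371.0000) * sin(10.7 deg) = 0.6672529
el = arccos(0.6672529) = 48.1446 deg
(Earth-central angle = 90 - nadir - el = 31.1554 deg)

48.1446 degrees


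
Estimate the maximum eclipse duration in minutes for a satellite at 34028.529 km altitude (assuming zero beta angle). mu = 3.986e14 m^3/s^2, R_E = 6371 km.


r = 40399.5290 km
T = 1346.8661 min
Eclipse fraction = arcsin(R_E/r)/pi = arcsin(6371.0000/40399.5290)/pi
= arcsin(0.1576999)/pi = 0.05040785
Eclipse duration = 0.05040785 * 1346.8661 = 67.8926 min

67.8926 minutes


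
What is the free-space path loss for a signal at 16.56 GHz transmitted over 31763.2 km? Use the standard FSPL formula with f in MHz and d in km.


f = 16.56 GHz = 16560.0000 MHz
d = 31763.2 km
FSPL = 32.44 + 20*log10(16560.0000) + 20*log10(31763.2)
FSPL = 32.44 + 84.3812 + 90.0385
FSPL = 206.8597 dB

206.8597 dB


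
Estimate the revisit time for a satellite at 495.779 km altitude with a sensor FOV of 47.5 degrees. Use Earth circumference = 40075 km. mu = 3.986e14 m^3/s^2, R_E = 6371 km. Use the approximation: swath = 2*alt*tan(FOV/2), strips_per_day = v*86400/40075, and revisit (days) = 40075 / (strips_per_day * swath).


swath = 2*495.779*tan(0.4145157) = 436.2960 km
v = sqrt(mu/r) = 7618.8972 m/s = 7.6189 km/s
strips/day = v*86400/40075 = 7.6189*86400/40075 = 16.4260
coverage/day = strips * swath = 16.4260 * 436.2960 = 7166.6058 km
revisit = 40075 / 7166.6058 = 5.5919 days

5.5919 days


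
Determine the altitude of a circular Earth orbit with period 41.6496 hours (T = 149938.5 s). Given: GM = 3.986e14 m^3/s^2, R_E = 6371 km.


T = 149938.5 s
r = (mu*T^2/(4*pi^2))^(1/3) = (3.986e14 * 149938.5^2 / (4*pi^2))^(1/3)
r = 6.1000673e+07 m = 61000.6731 km
alt = r - R_E = 61000.6731 - 6371 = 54629.6731 km

54629.6731 km


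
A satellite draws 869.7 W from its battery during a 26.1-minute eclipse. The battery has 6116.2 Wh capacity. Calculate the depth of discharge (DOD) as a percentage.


E_used = P * t / 60 = 869.7 * 26.1 / 60 = 378.3195 Wh
DOD = E_used / E_total * 100 = 378.3195 / 6116.2 * 100
DOD = 6.1855 %

6.1855 %


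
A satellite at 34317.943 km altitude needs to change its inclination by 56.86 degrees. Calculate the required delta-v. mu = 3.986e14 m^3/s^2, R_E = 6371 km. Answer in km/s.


r = 40688.9430 km = 4.0688943e+07 m
V = sqrt(mu/r) = 3129.8999 m/s
di = 56.86 deg = 0.9923942 rad
dV = 2*V*sin(di/2) = 2*3129.8999*sin(0.4961971)
dV = 2980.1950 m/s = 2.9802 km/s

2.9802 km/s


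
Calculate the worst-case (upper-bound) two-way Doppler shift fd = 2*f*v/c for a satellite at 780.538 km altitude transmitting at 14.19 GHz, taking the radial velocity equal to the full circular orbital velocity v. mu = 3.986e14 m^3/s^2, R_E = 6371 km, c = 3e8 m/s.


r = 7.151538e+06 m
v = sqrt(mu/r) = 7465.6723 m/s (worst-case radial velocity)
f = 14.19 GHz = 1.419e+10 Hz
fd = 2*f*v/c = 2*1.419e+10*7465.6723/3.0e+08
fd = 706252.5978 Hz

706252.5978 Hz


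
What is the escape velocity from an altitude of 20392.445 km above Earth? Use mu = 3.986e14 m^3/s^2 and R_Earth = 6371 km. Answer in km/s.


r = 6371.0 + 20392.445 = 26763.4450 km = 2.6763445e+07 m
v_esc = sqrt(2*mu/r) = sqrt(2*3.986e14 / 2.6763445e+07)
v_esc = 5457.7374 m/s = 5.4577 km/s

5.4577 km/s


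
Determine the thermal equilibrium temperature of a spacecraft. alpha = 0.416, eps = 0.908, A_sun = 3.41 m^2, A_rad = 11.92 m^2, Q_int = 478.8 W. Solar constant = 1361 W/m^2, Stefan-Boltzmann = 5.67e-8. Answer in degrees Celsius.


Numerator = alpha*S*A_sun + Q_int = 0.416*1361*3.41 + 478.8 = 2409.4602 W
Denominator = eps*sigma*A_rad = 0.908*5.67e-8*11.92 = 6.1368451e-07 W/K^4
T^4 = 3.9262196e+09 K^4
T = 250.3189 K = -22.8311 C

-22.8311 degrees Celsius


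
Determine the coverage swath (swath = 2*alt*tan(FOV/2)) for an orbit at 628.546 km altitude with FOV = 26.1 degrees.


FOV = 26.1 deg = 0.4555309 rad
swath = 2 * alt * tan(FOV/2) = 2 * 628.546 * tan(0.2277655)
swath = 2 * 628.546 * 0.2317876
swath = 291.3783 km

291.3783 km


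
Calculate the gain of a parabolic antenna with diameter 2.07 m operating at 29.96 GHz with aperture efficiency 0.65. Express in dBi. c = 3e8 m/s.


lambda = c/f = 3e8 / 2.996e+10 = 0.01001335 m
G = eta*(pi*D/lambda)^2 = 0.65*(pi*2.07/0.01001335)^2
G = 274154.1987 (linear)
G = 10*log10(274154.1987) = 54.3799 dBi

54.3799 dBi


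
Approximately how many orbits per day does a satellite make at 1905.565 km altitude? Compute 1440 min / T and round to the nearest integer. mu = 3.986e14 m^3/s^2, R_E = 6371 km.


r = 8.276565e+06 m
T = 2*pi*sqrt(r^3/mu) = 7493.5294 s = 124.8922 min
revs/day = 1440 / 124.8922 = 11.5299
Rounded: 12 revolutions per day

12 revolutions per day


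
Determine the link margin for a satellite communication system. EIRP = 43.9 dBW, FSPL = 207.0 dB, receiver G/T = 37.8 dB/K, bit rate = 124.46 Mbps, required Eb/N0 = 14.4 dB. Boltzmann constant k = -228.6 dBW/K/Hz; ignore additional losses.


C/N0 = EIRP - FSPL + G/T - k = 43.9 - 207.0 + 37.8 - (-228.6)
C/N0 = 103.3000 dB-Hz
R_b = 124.46 Mbps = 1.2446e+08 bps -> 10*log10(R_b) = 80.9503 dB-Hz
Eb/N0 = C/N0 - 10*log10(R_b) = 103.3000 - 80.9503 = 22.3497 dB
Margin = Eb/N0 - Eb/N0_req = 22.3497 - 14.4 = 7.9497 dB (link closes)

7.9497 dB


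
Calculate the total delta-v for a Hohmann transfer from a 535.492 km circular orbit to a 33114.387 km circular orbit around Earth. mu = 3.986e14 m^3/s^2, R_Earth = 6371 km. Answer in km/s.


r1 = 6906.4920 km = 6.906492e+06 m
r2 = 39485.3870 km = 3.9485387e+07 m
dv1 = sqrt(mu/r1)*(sqrt(2*r2/(r1+r2)) - 1) = 2314.8294 m/s
dv2 = sqrt(mu/r2)*(1 - sqrt(2*r1/(r1+r2))) = 1443.5460 m/s
total dv = |dv1| + |dv2| = 2314.8294 + 1443.5460 = 3758.3755 m/s = 3.7584 km/s

3.7584 km/s


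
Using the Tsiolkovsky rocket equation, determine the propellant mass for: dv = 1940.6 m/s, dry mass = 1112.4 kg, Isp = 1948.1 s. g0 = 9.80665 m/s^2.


ve = Isp * g0 = 1948.1 * 9.80665 = 19104.334865 m/s
mass ratio = exp(dv/ve) = exp(1940.6/19104.334865) = 1.10691741
m_prop = m_dry * (mr - 1) = 1112.4 * (1.10691741 - 1)
m_prop = 118.9349 kg

118.9349 kg


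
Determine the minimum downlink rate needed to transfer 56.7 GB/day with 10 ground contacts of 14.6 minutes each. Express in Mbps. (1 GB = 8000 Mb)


total contact time = 10 * 14.6 * 60 = 8760.0000 s
data = 56.7 GB = 453600.0000 Mb
rate = 453600.0000 / 8760.0000 = 51.7808 Mbps

51.7808 Mbps


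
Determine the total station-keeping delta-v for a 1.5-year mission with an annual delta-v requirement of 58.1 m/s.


dV = rate * years = 58.1 * 1.5
dV = 87.1500 m/s

87.1500 m/s


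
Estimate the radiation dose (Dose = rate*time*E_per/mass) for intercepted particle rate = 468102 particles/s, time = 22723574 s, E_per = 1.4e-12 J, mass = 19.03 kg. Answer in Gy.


Total energy deposited = rate * time * E_per
  = 468102 * 22723574 * 1.4e-12 = 14.8917 J
Dose = E_total / mass = 14.8917 / 19.03
Dose = 0.7825397 Gy

0.7825 Gy


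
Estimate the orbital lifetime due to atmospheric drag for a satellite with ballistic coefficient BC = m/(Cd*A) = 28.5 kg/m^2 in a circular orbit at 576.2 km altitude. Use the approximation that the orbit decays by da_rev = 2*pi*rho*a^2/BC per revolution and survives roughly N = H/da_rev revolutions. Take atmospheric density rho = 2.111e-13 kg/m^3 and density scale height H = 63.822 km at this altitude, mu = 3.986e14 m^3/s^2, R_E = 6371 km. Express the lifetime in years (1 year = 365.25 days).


a = R_E + alt = 6947.2000 km = 6.9472e+06 m
da_rev = 2*pi*rho*a^2/BC = 2*pi*2.111e-13*(6.9472e+06)^2/28.5 = 2.246171 m per revolution
N = H/da_rev = 63822.0000 m / 2.246171 m = 28413.6852 revolutions
P = 2*pi*sqrt(a^3/mu) = 5762.6988 s
lifetime = N*P = 28413.6852 * 5762.6988 = 1.6373951e+08 s = 1895.1332 days
years = 1895.1332 / 365.25 = 5.1886 years

5.1886 years


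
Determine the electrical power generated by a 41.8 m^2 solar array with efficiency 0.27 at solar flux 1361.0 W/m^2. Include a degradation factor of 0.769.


P = area * eta * S * degradation
P = 41.8 * 0.27 * 1361.0 * 0.769
P = 11812.0292 W

11812.0292 W


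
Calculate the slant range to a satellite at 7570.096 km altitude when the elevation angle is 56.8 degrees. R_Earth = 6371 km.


h = 7570.096 km, el = 56.8 deg
d = -R_E*sin(el) + sqrt((R_E*sin(el))^2 + 2*R_E*h + h^2)
d = -6371.0000*sin(0.991347) + sqrt((6371.0000*0.8367643)^2 + 2*6371.0000*7570.096 + 7570.096^2)
d = 8166.5428 km

8166.5428 km


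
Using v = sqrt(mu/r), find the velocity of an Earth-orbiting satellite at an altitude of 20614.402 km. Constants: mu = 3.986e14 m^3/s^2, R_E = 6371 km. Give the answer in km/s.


r = R_E + alt = 6371.0 + 20614.402 = 26985.4020 km = 2.6985402e+07 m
v = sqrt(mu/r) = sqrt(3.986e14 / 2.6985402e+07) = 3843.2992 m/s = 3.8433 km/s

3.8433 km/s


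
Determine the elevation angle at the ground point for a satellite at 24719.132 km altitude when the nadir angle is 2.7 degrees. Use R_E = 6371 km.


r = R_E + alt = 31090.1320 km
Law of sines in the satellite / Earth-center / ground-point triangle:
  sin(nadir)/R_E = sin(90 + el)/r  =>  cos(el) = (r/R_E)*sin(nadir)
cos(el) = (31090.1320 / 6371.0000) * sin(2.7 deg) = 0.2298769
el = arccos(0.2298769) = 76.7102 deg
(Earth-central angle = 90 - nadir - el = 10.5898 deg)

76.7102 degrees


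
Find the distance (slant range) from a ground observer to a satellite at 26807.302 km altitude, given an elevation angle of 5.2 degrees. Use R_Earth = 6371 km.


h = 26807.302 km, el = 5.2 deg
d = -R_E*sin(el) + sqrt((R_E*sin(el))^2 + 2*R_E*h + h^2)
d = -6371.0000*sin(0.09075712) + sqrt((6371.0000*0.09063258)^2 + 2*6371.0000*26807.302 + 26807.302^2)
d = 31988.5666 km

31988.5666 km


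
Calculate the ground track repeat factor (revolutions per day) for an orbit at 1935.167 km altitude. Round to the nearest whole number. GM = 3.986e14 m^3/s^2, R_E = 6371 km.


r = 8.306167e+06 m
T = 2*pi*sqrt(r^3/mu) = 7533.7674 s = 125.5628 min
revs/day = 1440 / 125.5628 = 11.4684
Rounded: 11 revolutions per day

11 revolutions per day


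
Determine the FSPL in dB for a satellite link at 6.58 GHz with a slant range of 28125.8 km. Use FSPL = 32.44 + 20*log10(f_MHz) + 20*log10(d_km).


f = 6.58 GHz = 6580.0000 MHz
d = 28125.8 km
FSPL = 32.44 + 20*log10(6580.0000) + 20*log10(28125.8)
FSPL = 32.44 + 76.3645 + 88.9821
FSPL = 197.7866 dB

197.7866 dB


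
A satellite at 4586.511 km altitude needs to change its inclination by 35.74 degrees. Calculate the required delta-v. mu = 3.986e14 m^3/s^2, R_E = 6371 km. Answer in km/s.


r = 10957.5110 km = 1.0957511e+07 m
V = sqrt(mu/r) = 6031.3244 m/s
di = 35.74 deg = 0.6237807 rad
dV = 2*V*sin(di/2) = 2*6031.3244*sin(0.3118903)
dV = 3701.5242 m/s = 3.7015 km/s

3.7015 km/s


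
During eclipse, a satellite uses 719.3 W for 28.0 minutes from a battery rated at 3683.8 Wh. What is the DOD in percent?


E_used = P * t / 60 = 719.3 * 28.0 / 60 = 335.6733 Wh
DOD = E_used / E_total * 100 = 335.6733 / 3683.8 * 100
DOD = 9.1121 %

9.1121 %


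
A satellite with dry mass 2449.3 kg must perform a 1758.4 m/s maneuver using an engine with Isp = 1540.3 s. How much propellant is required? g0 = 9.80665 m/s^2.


ve = Isp * g0 = 1540.3 * 9.80665 = 15105.182995 m/s
mass ratio = exp(dv/ve) = exp(1758.4/15105.182995) = 1.12345681
m_prop = m_dry * (mr - 1) = 2449.3 * (1.12345681 - 1)
m_prop = 302.3828 kg

302.3828 kg


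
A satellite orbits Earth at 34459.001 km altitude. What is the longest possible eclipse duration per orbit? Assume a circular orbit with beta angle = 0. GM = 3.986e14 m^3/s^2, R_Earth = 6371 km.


r = 40830.0010 km
T = 1368.4504 min
Eclipse fraction = arcsin(R_E/r)/pi = arcsin(6371.0000/40830.0010)/pi
= arcsin(0.1560372)/pi = 0.04987198
Eclipse duration = 0.04987198 * 1368.4504 = 68.2473 min

68.2473 minutes


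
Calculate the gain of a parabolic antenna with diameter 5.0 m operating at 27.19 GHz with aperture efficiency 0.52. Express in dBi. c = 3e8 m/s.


lambda = c/f = 3e8 / 2.719e+10 = 0.01103347 m
G = eta*(pi*D/lambda)^2 = 0.52*(pi*5.0/0.01103347)^2
G = 1.0539476e+06 (linear)
G = 10*log10(1.0539476e+06) = 60.2282 dBi

60.2282 dBi


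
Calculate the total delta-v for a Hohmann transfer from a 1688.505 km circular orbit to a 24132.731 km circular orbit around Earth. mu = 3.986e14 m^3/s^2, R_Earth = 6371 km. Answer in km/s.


r1 = 8059.5050 km = 8.059505e+06 m
r2 = 30503.7310 km = 3.0503731e+07 m
dv1 = sqrt(mu/r1)*(sqrt(2*r2/(r1+r2)) - 1) = 1812.8588 m/s
dv2 = sqrt(mu/r2)*(1 - sqrt(2*r1/(r1+r2))) = 1277.7801 m/s
total dv = |dv1| + |dv2| = 1812.8588 + 1277.7801 = 3090.6389 m/s = 3.0906 km/s

3.0906 km/s


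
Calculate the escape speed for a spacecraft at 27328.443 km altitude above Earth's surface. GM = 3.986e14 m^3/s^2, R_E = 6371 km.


r = 6371.0 + 27328.443 = 33699.4430 km = 3.3699443e+07 m
v_esc = sqrt(2*mu/r) = sqrt(2*3.986e14 / 3.3699443e+07)
v_esc = 4863.7616 m/s = 4.8638 km/s

4.8638 km/s


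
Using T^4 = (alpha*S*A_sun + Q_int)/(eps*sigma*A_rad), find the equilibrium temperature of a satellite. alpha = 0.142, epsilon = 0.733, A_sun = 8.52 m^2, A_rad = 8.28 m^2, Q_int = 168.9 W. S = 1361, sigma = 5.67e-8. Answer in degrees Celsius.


Numerator = alpha*S*A_sun + Q_int = 0.142*1361*8.52 + 168.9 = 1815.4922 W
Denominator = eps*sigma*A_rad = 0.733*5.67e-8*8.28 = 3.4412591e-07 W/K^4
T^4 = 5.2756628e+09 K^4
T = 269.5065 K = -3.6435 C

-3.6435 degrees Celsius


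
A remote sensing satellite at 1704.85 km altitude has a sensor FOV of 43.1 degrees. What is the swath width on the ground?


FOV = 43.1 deg = 0.7522369 rad
swath = 2 * alt * tan(FOV/2) = 2 * 1704.85 * tan(0.3761185)
swath = 2 * 1704.85 * 0.3949189
swath = 1346.5550 km

1346.5550 km


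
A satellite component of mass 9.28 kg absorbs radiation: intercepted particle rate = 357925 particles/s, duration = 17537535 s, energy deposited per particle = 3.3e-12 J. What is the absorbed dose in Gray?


Total energy deposited = rate * time * E_per
  = 357925 * 17537535 * 3.3e-12 = 20.7145 J
Dose = E_total / mass = 20.7145 / 9.28
Dose = 2.2322 Gy

2.2322 Gy


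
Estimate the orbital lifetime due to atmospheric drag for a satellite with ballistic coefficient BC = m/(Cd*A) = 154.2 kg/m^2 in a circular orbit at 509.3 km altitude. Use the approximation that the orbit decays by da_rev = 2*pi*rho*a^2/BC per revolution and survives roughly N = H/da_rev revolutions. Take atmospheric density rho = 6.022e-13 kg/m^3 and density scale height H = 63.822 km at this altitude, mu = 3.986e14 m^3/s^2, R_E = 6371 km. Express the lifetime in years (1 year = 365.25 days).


a = R_E + alt = 6880.3000 km = 6.8803e+06 m
da_rev = 2*pi*rho*a^2/BC = 2*pi*6.022e-13*(6.8803e+06)^2/154.2 = 1.161585 m per revolution
N = H/da_rev = 63822.0000 m / 1.161585 m = 54943.8912 revolutions
P = 2*pi*sqrt(a^3/mu) = 5679.6593 s
lifetime = N*P = 54943.8912 * 5679.6593 = 3.1206258e+08 s = 3611.8354 days
years = 3611.8354 / 365.25 = 9.8887 years

9.8887 years


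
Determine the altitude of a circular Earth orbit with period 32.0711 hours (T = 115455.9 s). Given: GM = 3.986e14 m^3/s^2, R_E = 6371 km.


T = 115455.9 s
r = (mu*T^2/(4*pi^2))^(1/3) = (3.986e14 * 115455.9^2 / (4*pi^2))^(1/3)
r = 5.1247176e+07 m = 51247.1762 km
alt = r - R_E = 51247.1762 - 6371 = 44876.1762 km

44876.1762 km


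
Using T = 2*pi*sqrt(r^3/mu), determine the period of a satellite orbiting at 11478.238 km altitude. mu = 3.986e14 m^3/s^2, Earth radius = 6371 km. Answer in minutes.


r = 17849.2380 km = 1.7849238e+07 m
T = 2*pi*sqrt(r^3/mu) = 2*pi*sqrt(5.6866833e+21 / 3.986e14)
T = 23732.3498 s = 395.5392 min

395.5392 minutes


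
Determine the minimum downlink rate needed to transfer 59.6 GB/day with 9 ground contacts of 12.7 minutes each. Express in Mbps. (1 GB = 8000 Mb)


total contact time = 9 * 12.7 * 60 = 6858.0000 s
data = 59.6 GB = 476800.0000 Mb
rate = 476800.0000 / 6858.0000 = 69.5246 Mbps

69.5246 Mbps


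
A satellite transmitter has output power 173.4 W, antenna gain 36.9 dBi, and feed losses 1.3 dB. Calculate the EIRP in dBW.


Pt = 173.4 W = 22.3905 dBW
EIRP = Pt_dBW + Gt - losses = 22.3905 + 36.9 - 1.3 = 57.9905 dBW

57.9905 dBW


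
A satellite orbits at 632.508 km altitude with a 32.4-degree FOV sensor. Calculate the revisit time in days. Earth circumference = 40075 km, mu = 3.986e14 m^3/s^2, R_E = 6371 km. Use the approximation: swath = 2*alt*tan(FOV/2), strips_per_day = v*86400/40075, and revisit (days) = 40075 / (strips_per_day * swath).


swath = 2*632.508*tan(0.2827433) = 367.5211 km
v = sqrt(mu/r) = 7544.1590 m/s = 7.5442 km/s
strips/day = v*86400/40075 = 7.5442*86400/40075 = 16.2649
coverage/day = strips * swath = 16.2649 * 367.5211 = 5977.6894 km
revisit = 40075 / 5977.6894 = 6.7041 days

6.7041 days


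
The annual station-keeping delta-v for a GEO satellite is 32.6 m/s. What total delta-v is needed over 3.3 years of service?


dV = rate * years = 32.6 * 3.3
dV = 107.5800 m/s

107.5800 m/s


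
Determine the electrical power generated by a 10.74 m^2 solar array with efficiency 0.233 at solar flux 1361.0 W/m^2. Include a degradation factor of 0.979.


P = area * eta * S * degradation
P = 10.74 * 0.233 * 1361.0 * 0.979
P = 3334.2720 W

3334.2720 W


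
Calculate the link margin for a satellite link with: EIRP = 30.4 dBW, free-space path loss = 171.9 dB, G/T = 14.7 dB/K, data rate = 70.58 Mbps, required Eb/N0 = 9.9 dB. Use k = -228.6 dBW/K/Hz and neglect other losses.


C/N0 = EIRP - FSPL + G/T - k = 30.4 - 171.9 + 14.7 - (-228.6)
C/N0 = 101.8000 dB-Hz
R_b = 70.58 Mbps = 7.058e+07 bps -> 10*log10(R_b) = 78.4868 dB-Hz
Eb/N0 = C/N0 - 10*log10(R_b) = 101.8000 - 78.4868 = 23.3132 dB
Margin = Eb/N0 - Eb/N0_req = 23.3132 - 9.9 = 13.4132 dB (link closes)

13.4132 dB


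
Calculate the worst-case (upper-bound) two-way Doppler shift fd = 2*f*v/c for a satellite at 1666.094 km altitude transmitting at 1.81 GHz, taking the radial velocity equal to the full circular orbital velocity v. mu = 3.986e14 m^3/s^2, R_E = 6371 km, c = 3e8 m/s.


r = 8.037094e+06 m
v = sqrt(mu/r) = 7042.3746 m/s (worst-case radial velocity)
f = 1.81 GHz = 1.81e+09 Hz
fd = 2*f*v/c = 2*1.81e+09*7042.3746/3.0e+08
fd = 84977.9870 Hz

84977.9870 Hz


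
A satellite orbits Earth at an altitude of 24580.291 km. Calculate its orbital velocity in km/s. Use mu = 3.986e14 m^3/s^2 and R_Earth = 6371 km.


r = R_E + alt = 6371.0 + 24580.291 = 30951.2910 km = 3.0951291e+07 m
v = sqrt(mu/r) = sqrt(3.986e14 / 3.0951291e+07) = 3588.6348 m/s = 3.5886 km/s

3.5886 km/s


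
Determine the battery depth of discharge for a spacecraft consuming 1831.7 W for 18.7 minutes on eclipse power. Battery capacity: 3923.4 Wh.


E_used = P * t / 60 = 1831.7 * 18.7 / 60 = 570.8798 Wh
DOD = E_used / E_total * 100 = 570.8798 / 3923.4 * 100
DOD = 14.5506 %

14.5506 %


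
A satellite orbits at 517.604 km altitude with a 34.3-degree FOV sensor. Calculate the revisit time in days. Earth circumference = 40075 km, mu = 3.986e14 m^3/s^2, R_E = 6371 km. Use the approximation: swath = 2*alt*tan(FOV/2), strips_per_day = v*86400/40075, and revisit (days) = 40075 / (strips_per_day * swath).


swath = 2*517.604*tan(0.299324) = 319.4607 km
v = sqrt(mu/r) = 7606.8182 m/s = 7.6068 km/s
strips/day = v*86400/40075 = 7.6068*86400/40075 = 16.4000
coverage/day = strips * swath = 16.4000 * 319.4607 = 5239.1486 km
revisit = 40075 / 5239.1486 = 7.6491 days

7.6491 days


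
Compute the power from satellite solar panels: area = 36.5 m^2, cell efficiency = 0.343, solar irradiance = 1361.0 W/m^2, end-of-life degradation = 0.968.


P = area * eta * S * degradation
P = 36.5 * 0.343 * 1361.0 * 0.968
P = 16493.7902 W

16493.7902 W


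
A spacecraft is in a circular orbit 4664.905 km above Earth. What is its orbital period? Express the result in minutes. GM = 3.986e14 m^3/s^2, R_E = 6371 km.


r = 11035.9050 km = 1.1035905e+07 m
T = 2*pi*sqrt(r^3/mu) = 2*pi*sqrt(1.3440761e+21 / 3.986e14)
T = 11537.8038 s = 192.2967 min

192.2967 minutes


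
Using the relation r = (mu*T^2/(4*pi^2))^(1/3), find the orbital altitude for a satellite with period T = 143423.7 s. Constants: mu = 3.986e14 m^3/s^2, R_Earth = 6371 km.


T = 143423.7 s
r = (mu*T^2/(4*pi^2))^(1/3) = (3.986e14 * 143423.7^2 / (4*pi^2))^(1/3)
r = 5.9220645e+07 m = 59220.6451 km
alt = r - R_E = 59220.6451 - 6371 = 52849.6451 km

52849.6451 km
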